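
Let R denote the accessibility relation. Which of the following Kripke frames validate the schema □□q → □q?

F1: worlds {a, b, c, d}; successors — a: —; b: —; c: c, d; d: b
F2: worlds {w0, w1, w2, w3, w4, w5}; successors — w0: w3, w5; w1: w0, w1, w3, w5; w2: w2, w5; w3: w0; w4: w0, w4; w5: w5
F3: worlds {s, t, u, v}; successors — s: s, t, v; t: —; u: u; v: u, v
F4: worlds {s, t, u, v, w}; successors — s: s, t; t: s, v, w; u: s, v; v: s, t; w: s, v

F3

This is the axiom for density; its first-order frame correspondent is ∀x ∀y (Rxy → ∃z (Rxz ∧ Rzy)).
F1: fails — Rdb but no z with Rdz and Rzb.
F2: fails — Rw3w0 but no z with Rw3z and Rzw0.
F3: ✓.
F4: fails — Ruv but no z with Ruz and Rzv.
Valid on: F3.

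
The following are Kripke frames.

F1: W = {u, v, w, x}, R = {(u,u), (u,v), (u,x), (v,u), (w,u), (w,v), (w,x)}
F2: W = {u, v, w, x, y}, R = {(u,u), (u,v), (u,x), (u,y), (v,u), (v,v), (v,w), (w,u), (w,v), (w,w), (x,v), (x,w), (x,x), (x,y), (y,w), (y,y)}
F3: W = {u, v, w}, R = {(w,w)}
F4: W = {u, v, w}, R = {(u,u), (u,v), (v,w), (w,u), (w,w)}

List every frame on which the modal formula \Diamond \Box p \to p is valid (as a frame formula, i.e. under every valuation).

The schema corresponds to symmetry: \forall x \forall y (Rxy \to Ryx).
F1: fails — Rwu but not Ruw.
F2: fails — Rxw but not Rwx.
F3: ✓.
F4: fails — Ruv but not Rvu.

F3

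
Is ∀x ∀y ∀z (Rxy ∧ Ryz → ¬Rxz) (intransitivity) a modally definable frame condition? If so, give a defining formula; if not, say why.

If a class were modally definable it would be closed under surjective bounded morphisms (Goldblatt–Thomason).
The 3-cycle (worlds a,b,c with a→b→c→a) is intransitive. Mapping every world to a single reflexive point • is a surjective bounded morphism; the reflexive point is not intransitive (R••∧R•• but R••).
So no modal formula (or set of formulas) defines exactly the intransitive frames.

No — not modally definable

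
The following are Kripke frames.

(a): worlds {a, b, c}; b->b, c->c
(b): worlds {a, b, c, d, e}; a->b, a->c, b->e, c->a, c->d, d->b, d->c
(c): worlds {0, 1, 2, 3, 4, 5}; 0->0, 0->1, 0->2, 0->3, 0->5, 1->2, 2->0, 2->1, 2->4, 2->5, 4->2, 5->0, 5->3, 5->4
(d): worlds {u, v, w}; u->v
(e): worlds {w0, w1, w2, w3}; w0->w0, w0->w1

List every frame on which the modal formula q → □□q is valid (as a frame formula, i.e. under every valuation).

(a), (d)

The schema corresponds to a generalized confluence (Geach) condition: ∀x ∀z (xR²z → ∃w (x = w ∧ z = w)).
(a): holds.
(b): fails — aR²d but a ≠ d.
(c): fails — 0R²1 but 0 ≠ 1.
(d): holds.
(e): fails — w0R²w1 but w0 ≠ w1.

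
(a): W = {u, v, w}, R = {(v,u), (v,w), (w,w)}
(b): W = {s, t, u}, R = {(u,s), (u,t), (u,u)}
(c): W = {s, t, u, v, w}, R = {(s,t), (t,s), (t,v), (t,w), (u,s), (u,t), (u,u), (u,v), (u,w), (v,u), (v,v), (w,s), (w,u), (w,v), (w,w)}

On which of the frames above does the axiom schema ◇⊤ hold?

(c)

This is the axiom for seriality; its first-order frame correspondent is ∀x ∃y Rxy.
(a): fails — world u has no successor.
(b): fails — world s has no successor.
(c): condition met.
Valid on: (c).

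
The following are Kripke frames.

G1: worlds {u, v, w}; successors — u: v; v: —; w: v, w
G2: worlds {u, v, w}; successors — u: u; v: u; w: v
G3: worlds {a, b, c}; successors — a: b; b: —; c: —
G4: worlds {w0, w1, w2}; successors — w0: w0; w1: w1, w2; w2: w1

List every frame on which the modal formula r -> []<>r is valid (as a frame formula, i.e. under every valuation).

G4

This is the axiom for symmetry; its first-order frame correspondent is forall x forall y (Rxy -> Ryx).
G1: fails — Ruv but not Rvu.
G2: fails — Rvu but not Ruv.
G3: fails — Rab but not Rba.
G4: condition met.
Valid on: G4.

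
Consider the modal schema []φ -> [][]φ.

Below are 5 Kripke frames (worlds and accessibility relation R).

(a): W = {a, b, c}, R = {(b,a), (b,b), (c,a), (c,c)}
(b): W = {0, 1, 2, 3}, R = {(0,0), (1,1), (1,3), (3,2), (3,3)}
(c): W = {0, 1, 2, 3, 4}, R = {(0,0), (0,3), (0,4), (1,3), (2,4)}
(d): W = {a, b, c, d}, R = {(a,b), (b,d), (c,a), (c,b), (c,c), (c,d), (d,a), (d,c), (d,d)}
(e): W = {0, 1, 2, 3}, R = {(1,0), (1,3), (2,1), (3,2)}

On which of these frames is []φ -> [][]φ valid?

This is the axiom for transitivity; its first-order frame correspondent is forall x forall y forall z (Rxy & Ryz -> Rxz).
(a): holds.
(b): fails — R13 and R32 but not R12.
(c): holds.
(d): fails — Rdc and Rcb but not Rdb.
(e): fails — R32 and R21 but not R31.
Valid on: (a), (c).

(a), (c)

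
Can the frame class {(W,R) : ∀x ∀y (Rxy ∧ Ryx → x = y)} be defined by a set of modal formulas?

Not definable by any modal formula

Modal frame validity is preserved under surjective bounded morphisms.
The 8-cycle (worlds w0,w1,w2,w3,w4,w5,w6,w7 with w0→w1→w2→w3→w4→w5→w6→w7→w0) is antisymmetric. Sending even-indexed worlds to a and odd-indexed worlds to b is a surjective bounded morphism onto the two-world frame with a↔b, which is not antisymmetric.
So no modal formula (or set of formulas) defines exactly the antisymmetric frames.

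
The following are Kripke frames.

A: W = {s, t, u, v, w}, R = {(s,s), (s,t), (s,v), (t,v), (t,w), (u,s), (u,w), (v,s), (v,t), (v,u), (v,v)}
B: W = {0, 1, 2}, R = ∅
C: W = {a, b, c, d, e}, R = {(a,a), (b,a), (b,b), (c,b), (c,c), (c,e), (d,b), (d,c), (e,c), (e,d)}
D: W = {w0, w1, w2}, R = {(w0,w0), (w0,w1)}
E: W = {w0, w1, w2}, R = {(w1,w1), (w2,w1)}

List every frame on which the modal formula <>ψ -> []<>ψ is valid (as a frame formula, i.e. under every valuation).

This is the axiom for the Euclidean property; its first-order frame correspondent is forall x forall y forall z (Rxy & Rxz -> Ryz).
A: fails — Rst and Rss but not Rts.
B: condition met.
C: fails — Rba and Rbb but not Rab.
D: fails — Rw0w1 and Rw0w1 but not Rw1w1.
E: condition met.
Valid on: B, E.

B, E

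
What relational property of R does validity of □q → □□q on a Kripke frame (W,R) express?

transitivity

This is the 4 axiom.
Its frame correspondent is transitivity — ∀x ∀y ∀z (Rxy ∧ Ryz → Rxz).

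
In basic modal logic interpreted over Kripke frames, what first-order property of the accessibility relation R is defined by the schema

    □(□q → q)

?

Shift-reflexivity

This schema is the T□ axiom.
It corresponds to shift-reflexivity: ∀x ∀y (Rxy → Ryy).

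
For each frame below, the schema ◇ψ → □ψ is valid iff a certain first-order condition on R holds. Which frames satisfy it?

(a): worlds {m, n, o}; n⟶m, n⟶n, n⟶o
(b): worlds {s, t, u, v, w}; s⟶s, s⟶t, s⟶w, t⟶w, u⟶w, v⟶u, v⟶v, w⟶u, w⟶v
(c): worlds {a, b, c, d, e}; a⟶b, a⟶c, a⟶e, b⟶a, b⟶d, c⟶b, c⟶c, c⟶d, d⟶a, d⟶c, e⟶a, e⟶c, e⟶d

This is the axiom for partial functionality; its first-order frame correspondent is ∀x ∀y ∀z (Rxy ∧ Rxz → y = z).
(a): fails — n sees both m and n.
(b): fails — s sees both s and t.
(c): fails — a sees both b and c.

none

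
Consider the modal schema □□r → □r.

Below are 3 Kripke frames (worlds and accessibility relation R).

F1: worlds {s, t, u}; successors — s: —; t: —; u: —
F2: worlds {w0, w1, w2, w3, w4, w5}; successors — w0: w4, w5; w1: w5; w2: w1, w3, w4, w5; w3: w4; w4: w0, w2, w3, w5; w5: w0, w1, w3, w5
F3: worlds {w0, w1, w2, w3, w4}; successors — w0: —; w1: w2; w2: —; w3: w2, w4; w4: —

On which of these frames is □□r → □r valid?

Frame correspondent (Sahlqvist): ∀x ∀y (Rxy → ∃z (Rxz ∧ Rzy)) — i.e. density.
F1: ✓.
F2: fails — Rw0w4 but no z with Rw0z and Rzw4.
F3: fails — Rw1w2 but no z with Rw1z and Rzw2.

F1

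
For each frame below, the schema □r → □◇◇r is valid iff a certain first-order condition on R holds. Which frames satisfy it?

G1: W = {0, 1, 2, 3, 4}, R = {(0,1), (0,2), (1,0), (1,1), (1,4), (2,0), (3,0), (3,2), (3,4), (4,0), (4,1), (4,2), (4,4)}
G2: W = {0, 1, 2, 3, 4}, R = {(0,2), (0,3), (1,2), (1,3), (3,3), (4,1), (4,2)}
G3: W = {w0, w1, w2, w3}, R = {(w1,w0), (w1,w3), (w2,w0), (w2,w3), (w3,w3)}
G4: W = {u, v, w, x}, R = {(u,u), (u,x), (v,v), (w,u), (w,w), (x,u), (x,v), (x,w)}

G1, G4

This is the axiom for a generalized confluence (Geach) condition; its first-order frame correspondent is ∀x ∀z (xRz → ∃w (xRw ∧ zR²w)).
G1: satisfies the condition.
G2: fails — 0R2 but no w with 0Rw and 2R²w.
G3: fails — w1Rw0 but no w with w1Rw and w0R²w.
G4: satisfies the condition.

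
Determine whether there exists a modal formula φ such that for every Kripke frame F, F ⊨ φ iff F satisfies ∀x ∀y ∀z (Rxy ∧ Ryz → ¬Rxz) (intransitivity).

No

Any modally definable frame class is closed under surjective bounded morphisms.
The 5-cycle (worlds a,b,c,d,e with a→b→c→d→e→a) is intransitive. Mapping every world to a single reflexive point • is a surjective bounded morphism; the reflexive point is not intransitive (R••∧R•• but R••).
Hence intransitivity is not modally definable.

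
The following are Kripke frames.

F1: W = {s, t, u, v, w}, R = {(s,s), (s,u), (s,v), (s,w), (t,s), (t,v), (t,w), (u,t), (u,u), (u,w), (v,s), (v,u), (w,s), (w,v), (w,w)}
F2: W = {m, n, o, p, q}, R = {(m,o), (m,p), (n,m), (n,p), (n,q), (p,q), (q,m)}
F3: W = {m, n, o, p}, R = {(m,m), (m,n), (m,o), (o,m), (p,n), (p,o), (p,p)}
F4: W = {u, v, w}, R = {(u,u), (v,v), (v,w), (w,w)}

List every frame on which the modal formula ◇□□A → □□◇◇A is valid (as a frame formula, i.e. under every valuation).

The schema corresponds to a generalized confluence (Geach) condition: ∀x ∀y ∀z ((xRy ∧ xR²z) → ∃w (yR²w ∧ zR²w)).
F1: satisfies the condition.
F2: fails — mRo, mR²q but no w with oR²w and qR²w.
F3: fails — mRm, mR²n but no w with mR²w and nR²w.
F4: satisfies the condition.

F1, F4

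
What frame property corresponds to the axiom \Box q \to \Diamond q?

Seriality

Suppose □q→◇q is valid. At any x set V(q)=W. Then □q at x, so ◇q at x, so x has a successor.
Conversely, on a frame with seriality the schema holds at every world under every valuation.
So the correspondent is seriality.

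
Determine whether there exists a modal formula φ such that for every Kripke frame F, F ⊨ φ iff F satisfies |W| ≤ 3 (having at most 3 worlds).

Any modally definable frame class is closed under disjoint unions.
Any modal formula valid on each of 4 disjoint one-world frames is valid on their disjoint union (validity is preserved under disjoint unions). Each one-world frame has |W|=1≤3, but the union has |W|=4.
Hence having at most 3 worlds is not modally definable.

No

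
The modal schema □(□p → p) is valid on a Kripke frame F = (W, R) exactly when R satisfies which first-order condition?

Suppose □(□p→p) is valid. Take Rxy and set V(p)={w : Ryw}. Then at y, □p holds; since □(□p→p) at x, □p→p at y, so p at y, i.e. Ryy.
Conversely, on a frame with shift-reflexivity the schema holds at every world under every valuation.
So the correspondent is shift-reflexivity.

shift-reflexivity: ∀x ∀y (Rxy → Ryy)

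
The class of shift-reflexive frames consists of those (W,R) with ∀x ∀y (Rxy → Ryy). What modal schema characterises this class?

The condition is shift-reflexivity. The T□ schema □(□q → q) defines it.
Suppose □(□q→q) is valid. Take Rxy and set V(q)={w : Ryw}. Then at y, □q holds; since □(□q→q) at x, □q→q at y, so q at y, i.e. Ryy.

□(□q → q)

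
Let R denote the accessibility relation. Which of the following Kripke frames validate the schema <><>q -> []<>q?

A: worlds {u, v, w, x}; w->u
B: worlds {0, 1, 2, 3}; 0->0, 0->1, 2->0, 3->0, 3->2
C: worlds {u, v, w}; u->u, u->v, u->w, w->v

The schema corresponds to a generalized confluence (Geach) condition: forall x forall y forall z ((x R^2 y & xRz) -> exists w (y = w & zRw)).
A: ✓.
B: fails — 0R²0, 0R1 but no w with 0=w and 1Rw.
C: fails — uR²u, uRv but no t with u=t and vRt.

A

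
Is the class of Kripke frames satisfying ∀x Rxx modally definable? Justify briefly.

Definable; □p → p defines it

Yes: it is reflexivity, defined by the T schema □p → p.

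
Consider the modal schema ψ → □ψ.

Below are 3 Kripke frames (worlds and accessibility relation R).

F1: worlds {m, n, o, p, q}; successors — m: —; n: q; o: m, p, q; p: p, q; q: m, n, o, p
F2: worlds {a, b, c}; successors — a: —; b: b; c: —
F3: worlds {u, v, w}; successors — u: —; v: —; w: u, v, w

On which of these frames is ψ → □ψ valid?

F2

The schema corresponds to a generalized confluence (Geach) condition: ∀x ∀z (xRz → ∃w (x = w ∧ z = w)).
F1: fails — nRq but n ≠ q.
F2: ✓.
F3: fails — wRu but w ≠ u.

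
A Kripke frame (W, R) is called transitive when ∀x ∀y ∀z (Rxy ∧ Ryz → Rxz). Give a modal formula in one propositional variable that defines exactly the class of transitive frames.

□s → □□s

The condition is transitivity. The 4 schema □s → □□s defines it.
Suppose □s→□□s is valid. Take Rxy, Ryz and set V(s)={w : Rxw}. Then □s at x, so □□s at x, so □s at y, so s at z, i.e. Rxz.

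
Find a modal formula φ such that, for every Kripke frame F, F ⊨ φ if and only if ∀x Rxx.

□s → s

This is reflexivity; the standard corresponding axiom is T: □s → s.
Suppose □s→s is valid. At any x set V(s)={w : Rxw}. Then □s holds at x, so s holds at x, i.e. Rxx.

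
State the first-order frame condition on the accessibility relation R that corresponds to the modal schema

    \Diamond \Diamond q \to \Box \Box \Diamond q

\forall x \forall y \forall z ((x R^2 y \wedge x R^2 z) \to \exists w (y = w \wedge zRw))

This is a Sahlqvist (Geach-type) schema ◇^2□^0q → □^2◇^1q.
First-order correspondent: \forall x \forall y \forall z ((x R^2 y \wedge x R^2 z) \to \exists w (y = w \wedge zRw)).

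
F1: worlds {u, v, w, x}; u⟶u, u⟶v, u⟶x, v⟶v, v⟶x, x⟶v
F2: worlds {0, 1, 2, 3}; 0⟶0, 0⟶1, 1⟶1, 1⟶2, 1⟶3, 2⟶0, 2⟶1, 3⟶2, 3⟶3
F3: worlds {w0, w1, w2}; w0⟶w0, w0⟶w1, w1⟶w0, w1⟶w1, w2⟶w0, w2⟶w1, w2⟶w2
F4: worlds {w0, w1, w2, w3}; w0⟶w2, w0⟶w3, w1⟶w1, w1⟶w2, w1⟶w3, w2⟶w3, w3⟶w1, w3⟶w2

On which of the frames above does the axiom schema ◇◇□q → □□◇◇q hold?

F1, F2, F3

This is the axiom for a generalized confluence (Geach) condition; its first-order frame correspondent is ∀x ∀y ∀z ((xR²y ∧ xR²z) → ∃w (yRw ∧ zR²w)).
F1: holds.
F2: holds.
F3: holds.
F4: fails — w0R²w2, w0R²w2 but no w with w2Rw and w2R²w.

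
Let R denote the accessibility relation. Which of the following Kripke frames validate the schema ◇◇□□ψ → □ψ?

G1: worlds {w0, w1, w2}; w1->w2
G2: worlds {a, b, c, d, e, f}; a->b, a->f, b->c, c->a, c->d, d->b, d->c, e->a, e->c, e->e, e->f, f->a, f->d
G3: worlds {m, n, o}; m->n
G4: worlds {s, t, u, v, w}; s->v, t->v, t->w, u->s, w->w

G1, G3

The schema corresponds to a generalized confluence (Geach) condition: ∀x ∀y ∀z ((xR²y ∧ xRz) → ∃w (yR²w ∧ z = w)).
G1: satisfies the condition.
G2: fails — aR²a, aRb but no w with aR²w and b=w.
G3: satisfies the condition.
G4: fails — tR²w, tRv but no w* with wR²w* and v=w*.
Valid on: G1, G3.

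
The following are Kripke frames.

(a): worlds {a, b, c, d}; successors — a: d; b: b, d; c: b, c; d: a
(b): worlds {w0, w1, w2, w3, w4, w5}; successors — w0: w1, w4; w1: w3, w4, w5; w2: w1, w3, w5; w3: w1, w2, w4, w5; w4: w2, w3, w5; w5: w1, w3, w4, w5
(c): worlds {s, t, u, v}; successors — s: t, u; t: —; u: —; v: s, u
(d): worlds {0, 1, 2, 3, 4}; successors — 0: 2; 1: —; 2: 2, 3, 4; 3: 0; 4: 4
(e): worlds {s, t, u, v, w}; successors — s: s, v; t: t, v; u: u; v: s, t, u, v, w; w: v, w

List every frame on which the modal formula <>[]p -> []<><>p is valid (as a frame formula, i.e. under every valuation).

Frame correspondent (Sahlqvist): forall x forall y forall z ((xRy & xRz) -> exists w (yRw & z R^2 w)) — i.e. a generalized confluence (Geach) condition.
(a): fails — aRd, aRd but no w with dRw and dR²w.
(b): condition met.
(c): fails — sRt, sRt but no w with tRw and tR²w.
(d): fails — 2R3, 2R3 but no w with 3Rw and 3R²w.
(e): fails — vRs, vRu but no w* with sRw* and uR²w*.
Valid on: (b).

(b)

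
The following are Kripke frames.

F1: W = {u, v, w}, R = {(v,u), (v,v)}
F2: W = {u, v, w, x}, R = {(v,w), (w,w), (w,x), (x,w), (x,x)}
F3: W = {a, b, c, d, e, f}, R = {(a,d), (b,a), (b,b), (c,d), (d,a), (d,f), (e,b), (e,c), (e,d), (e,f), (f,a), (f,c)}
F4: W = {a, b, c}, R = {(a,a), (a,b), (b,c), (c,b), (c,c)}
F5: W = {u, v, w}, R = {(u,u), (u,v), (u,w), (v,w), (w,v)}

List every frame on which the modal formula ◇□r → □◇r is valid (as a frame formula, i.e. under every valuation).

F2

This is the axiom for convergence; its first-order frame correspondent is ∀x ∀y ∀z (Rxy ∧ Rxz → ∃w (Ryw ∧ Rzw)).
F1: fails — Rvu and Rvu but u and u have no common successor.
F2: holds.
F3: fails — Rbb and Rba but b and a have no common successor.
F4: fails — Rab and Raa but b and a have no common successor.
F5: fails — Ruv and Ruw but v and w have no common successor.
Valid on: F2.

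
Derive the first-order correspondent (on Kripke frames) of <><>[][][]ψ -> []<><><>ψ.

forall x forall y forall z ((x R^2 y & xRz) -> exists w (y R^3 w & z R^3 w))

This is a Sahlqvist (Geach-type) schema ◇^2□^3ψ → □^1◇^3ψ.
First-order correspondent: forall x forall y forall z ((x R^2 y & xRz) -> exists w (y R^3 w & z R^3 w)).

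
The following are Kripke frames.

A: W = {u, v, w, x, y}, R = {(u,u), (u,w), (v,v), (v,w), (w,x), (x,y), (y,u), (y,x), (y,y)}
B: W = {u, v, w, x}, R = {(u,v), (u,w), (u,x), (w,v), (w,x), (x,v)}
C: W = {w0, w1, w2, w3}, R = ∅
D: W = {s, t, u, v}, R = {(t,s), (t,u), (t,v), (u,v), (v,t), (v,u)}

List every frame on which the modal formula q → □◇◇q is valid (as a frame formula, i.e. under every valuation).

C

The schema corresponds to a generalized confluence (Geach) condition: ∀x ∀z (xRz → ∃w (x = w ∧ zR²w)).
A: fails — uRw but no t with u=t and wR²t.
B: fails — uRv but no t with u=t and vR²t.
C: ✓.
D: fails — tRs but no w with t=w and sR²w.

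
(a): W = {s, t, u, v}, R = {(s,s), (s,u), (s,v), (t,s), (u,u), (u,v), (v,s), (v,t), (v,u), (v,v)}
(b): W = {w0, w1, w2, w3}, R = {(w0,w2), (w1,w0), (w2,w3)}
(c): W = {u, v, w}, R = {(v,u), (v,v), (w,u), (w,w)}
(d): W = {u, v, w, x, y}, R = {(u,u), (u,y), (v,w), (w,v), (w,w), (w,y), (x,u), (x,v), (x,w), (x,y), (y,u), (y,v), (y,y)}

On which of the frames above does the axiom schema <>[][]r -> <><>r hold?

(a), (d)

This is the axiom for a generalized confluence (Geach) condition; its first-order frame correspondent is forall x forall y (xRy -> exists w (y R^2 w & x R^2 w)).
(a): ✓.
(b): fails — w0Rw2 but no w with w2R²w and w0R²w.
(c): fails — vRu but no t with uR²t and vR²t.
(d): ✓.
Valid on: (a), (d).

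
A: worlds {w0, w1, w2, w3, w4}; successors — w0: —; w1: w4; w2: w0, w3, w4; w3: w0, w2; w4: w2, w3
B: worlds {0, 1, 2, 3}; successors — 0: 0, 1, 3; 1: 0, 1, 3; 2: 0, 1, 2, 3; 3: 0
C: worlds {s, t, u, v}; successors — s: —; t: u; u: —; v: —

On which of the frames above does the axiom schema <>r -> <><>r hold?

This is the axiom for a generalized confluence (Geach) condition; its first-order frame correspondent is forall x forall y (xRy -> exists w (y = w & x R^2 w)).
A: fails — w1Rw4 but no w with w4=w and w1R²w.
B: holds.
C: fails — tRu but no w with u=w and tR²w.
Valid on: B.

B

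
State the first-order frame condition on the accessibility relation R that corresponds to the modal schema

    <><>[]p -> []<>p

forall x forall y forall z ((x R^2 y & xRz) -> exists w (yRw & zRw))

This is a Sahlqvist (Geach-type) schema ◇^2□^1p → □^1◇^1p.
First-order correspondent: forall x forall y forall z ((x R^2 y & xRz) -> exists w (yRw & zRw)).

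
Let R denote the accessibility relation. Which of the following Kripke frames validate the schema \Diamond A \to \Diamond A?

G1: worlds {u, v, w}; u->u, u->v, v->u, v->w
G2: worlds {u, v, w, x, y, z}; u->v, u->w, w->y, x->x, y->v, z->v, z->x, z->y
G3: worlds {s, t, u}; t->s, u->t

G1, G2, G3

The schema corresponds to a generalized confluence (Geach) condition: \forall x \forall y (xRy \to \exists w (y = w \wedge xRw)).
G1: satisfies the condition.
G2: satisfies the condition.
G3: satisfies the condition.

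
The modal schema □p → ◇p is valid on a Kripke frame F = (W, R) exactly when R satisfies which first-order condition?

This is the D axiom.
Its frame correspondent is seriality — ∀x ∃y Rxy.

seriality: ∀x ∃y Rxy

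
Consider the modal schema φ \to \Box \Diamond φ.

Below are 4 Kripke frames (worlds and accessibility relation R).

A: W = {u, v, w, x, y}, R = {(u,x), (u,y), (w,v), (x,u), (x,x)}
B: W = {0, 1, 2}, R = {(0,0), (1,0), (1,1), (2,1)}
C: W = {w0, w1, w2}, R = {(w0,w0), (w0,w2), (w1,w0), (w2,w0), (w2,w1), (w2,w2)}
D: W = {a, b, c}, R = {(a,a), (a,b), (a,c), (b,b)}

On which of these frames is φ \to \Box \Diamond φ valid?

none

Frame correspondent (Sahlqvist): \forall x \forall y (Rxy \to Ryx) — i.e. symmetry.
A: fails — Ruy but not Ryu.
B: fails — R10 but not R01.
C: fails — Rw1w0 but not Rw0w1.
D: fails — Rac but not Rca.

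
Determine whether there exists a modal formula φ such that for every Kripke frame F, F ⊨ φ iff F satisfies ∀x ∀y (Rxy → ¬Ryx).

No — not modally definable

Any modally definable frame class is closed under surjective bounded morphisms.
The 3-cycle (worlds s,t,u with s→t→u→s) is asymmetric. Mapping every world to a single reflexive point • is a surjective bounded morphism, and the reflexive point is not asymmetric (R•• but asymmetry requires ¬R••).
So the class is not modally definable.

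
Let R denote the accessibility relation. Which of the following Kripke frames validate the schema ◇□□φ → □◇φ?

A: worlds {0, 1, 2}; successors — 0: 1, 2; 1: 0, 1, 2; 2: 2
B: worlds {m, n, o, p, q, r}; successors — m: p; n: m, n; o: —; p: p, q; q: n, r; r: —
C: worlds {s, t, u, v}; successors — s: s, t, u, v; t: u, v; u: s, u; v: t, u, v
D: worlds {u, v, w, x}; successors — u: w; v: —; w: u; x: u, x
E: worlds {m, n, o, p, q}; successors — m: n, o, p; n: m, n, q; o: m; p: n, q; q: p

Frame correspondent (Sahlqvist): ∀x ∀y ∀z ((xRy ∧ xRz) → ∃w (yR²w ∧ zRw)) — i.e. a generalized confluence (Geach) condition.
A: satisfies the condition.
B: fails — nRm, nRn but no w with mR²w and nRw.
C: satisfies the condition.
D: fails — uRw, uRw but no t with wR²t and wRt.
E: fails — mRo, mRo but no w with oR²w and oRw.

A, C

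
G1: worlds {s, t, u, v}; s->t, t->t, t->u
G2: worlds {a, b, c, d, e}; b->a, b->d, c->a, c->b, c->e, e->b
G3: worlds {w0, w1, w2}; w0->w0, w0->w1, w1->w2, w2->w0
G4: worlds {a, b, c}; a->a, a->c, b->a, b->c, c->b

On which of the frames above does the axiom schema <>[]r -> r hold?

none

Frame correspondent (Sahlqvist): forall x forall y (Rxy -> Ryx) — i.e. symmetry.
G1: fails — Rtu but not Rut.
G2: fails — Reb but not Rbe.
G3: fails — Rw1w2 but not Rw2w1.
G4: fails — Rba but not Rab.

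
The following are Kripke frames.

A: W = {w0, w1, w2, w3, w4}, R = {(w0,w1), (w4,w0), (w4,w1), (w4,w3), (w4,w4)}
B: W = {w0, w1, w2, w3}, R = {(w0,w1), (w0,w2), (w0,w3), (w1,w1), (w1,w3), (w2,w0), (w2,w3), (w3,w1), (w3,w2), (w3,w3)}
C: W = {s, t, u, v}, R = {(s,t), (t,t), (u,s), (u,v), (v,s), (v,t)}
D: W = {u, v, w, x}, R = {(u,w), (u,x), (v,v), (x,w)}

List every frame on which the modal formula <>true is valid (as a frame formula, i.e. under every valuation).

B, C

The schema corresponds to seriality: forall x exists y Rxy.
A: fails — world w1 has no successor.
B: ✓.
C: ✓.
D: fails — world w has no successor.
Valid on: B, C.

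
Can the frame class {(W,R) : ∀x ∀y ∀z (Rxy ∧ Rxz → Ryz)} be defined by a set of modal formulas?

Yes, by ◇p → □◇p

Yes: it is the Euclidean property, defined by the 5 schema ◇p → □◇p.
Suppose ◇p→□◇p is valid. Take Rxy, Rxz and set V(p)={y}. Then ◇p at x, so □◇p at x, so ◇p at z, so some w with Rzw has p; w=y, i.e. Rzy. By symmetry of the argument, Ryz.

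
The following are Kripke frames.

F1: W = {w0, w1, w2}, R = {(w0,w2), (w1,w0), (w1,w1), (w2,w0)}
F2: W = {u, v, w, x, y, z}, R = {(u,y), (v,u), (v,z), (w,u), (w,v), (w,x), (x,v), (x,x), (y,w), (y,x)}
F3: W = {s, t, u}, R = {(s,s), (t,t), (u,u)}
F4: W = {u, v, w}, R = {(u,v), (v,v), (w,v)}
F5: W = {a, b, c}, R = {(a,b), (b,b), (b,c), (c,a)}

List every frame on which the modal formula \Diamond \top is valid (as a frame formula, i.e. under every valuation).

This is the axiom for seriality; its first-order frame correspondent is \forall x \exists y Rxy.
F1: satisfies the condition.
F2: fails — world z has no successor.
F3: satisfies the condition.
F4: satisfies the condition.
F5: satisfies the condition.
Valid on: F1, F3, F4, F5.

F1, F3, F4, F5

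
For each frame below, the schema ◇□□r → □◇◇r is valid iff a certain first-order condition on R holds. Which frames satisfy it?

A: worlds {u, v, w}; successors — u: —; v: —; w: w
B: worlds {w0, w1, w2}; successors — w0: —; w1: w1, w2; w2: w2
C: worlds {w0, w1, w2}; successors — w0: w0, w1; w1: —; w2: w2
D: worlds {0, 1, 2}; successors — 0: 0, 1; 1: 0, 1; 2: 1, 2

A, B, D

This is the axiom for a generalized confluence (Geach) condition; its first-order frame correspondent is ∀x ∀y ∀z ((xRy ∧ xRz) → ∃w (yR²w ∧ zR²w)).
A: ✓.
B: ✓.
C: fails — w0Rw0, w0Rw1 but no w with w0R²w and w1R²w.
D: ✓.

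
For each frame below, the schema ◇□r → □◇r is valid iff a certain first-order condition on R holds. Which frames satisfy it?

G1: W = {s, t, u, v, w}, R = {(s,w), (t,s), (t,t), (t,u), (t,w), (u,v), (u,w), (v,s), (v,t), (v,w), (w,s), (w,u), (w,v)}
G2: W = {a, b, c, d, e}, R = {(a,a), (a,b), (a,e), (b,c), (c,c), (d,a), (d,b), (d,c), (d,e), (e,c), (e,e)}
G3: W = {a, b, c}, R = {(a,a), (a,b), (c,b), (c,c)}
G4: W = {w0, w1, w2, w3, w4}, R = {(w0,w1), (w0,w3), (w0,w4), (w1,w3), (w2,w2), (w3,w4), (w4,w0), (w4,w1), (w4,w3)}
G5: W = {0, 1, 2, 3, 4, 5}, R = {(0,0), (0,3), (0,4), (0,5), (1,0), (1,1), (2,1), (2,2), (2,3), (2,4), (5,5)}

This is the axiom for convergence; its first-order frame correspondent is ∀x ∀y ∀z (Rxy ∧ Rxz → ∃w (Ryw ∧ Rzw)).
G1: fails — Rts and Rtw but s and w have no common successor.
G2: fails — Rab and Raa but b and a have no common successor.
G3: fails — Raa and Rab but a and b have no common successor.
G4: fails — Rw0w4 and Rw0w3 but w4 and w3 have no common successor.
G5: fails — R00 and R04 but 0 and 4 have no common successor.
Valid on no frame.

none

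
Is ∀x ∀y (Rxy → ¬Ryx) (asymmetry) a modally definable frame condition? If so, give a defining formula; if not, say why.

Any modally definable frame class is closed under surjective bounded morphisms.
The 3-cycle (worlds s,t,u with s→t→u→s) is asymmetric. Mapping every world to a single reflexive point • is a surjective bounded morphism, and the reflexive point is not asymmetric (R•• but asymmetry requires ¬R••).
So no modal formula (or set of formulas) defines exactly the asymmetric frames.

No — not modally definable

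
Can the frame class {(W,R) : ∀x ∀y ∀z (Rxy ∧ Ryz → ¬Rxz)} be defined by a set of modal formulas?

Modal frame validity is preserved under surjective bounded morphisms.
The 7-cycle (worlds s,t,u,v,w,x,y with s→t→u→v→w→x→y→s) is intransitive. Mapping every world to a single reflexive point • is a surjective bounded morphism; the reflexive point is not intransitive (R••∧R•• but R••).
So no modal formula (or set of formulas) defines exactly the intransitive frames.

No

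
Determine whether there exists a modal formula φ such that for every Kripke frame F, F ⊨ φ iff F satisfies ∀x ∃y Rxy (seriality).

The condition is seriality. A defining modal formula is □p → ◇p.
Suppose □p→◇p is valid. At any x set V(p)=W. Then □p at x, so ◇p at x, so x has a successor.

Definable; □p → ◇p defines it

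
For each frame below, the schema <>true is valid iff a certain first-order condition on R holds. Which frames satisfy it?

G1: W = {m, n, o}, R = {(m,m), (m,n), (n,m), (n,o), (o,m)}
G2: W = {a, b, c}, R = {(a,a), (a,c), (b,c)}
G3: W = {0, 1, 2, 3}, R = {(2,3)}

G1

Frame correspondent (Sahlqvist): forall x exists y Rxy — i.e. seriality.
G1: condition met.
G2: fails — world c has no successor.
G3: fails — world 0 has no successor.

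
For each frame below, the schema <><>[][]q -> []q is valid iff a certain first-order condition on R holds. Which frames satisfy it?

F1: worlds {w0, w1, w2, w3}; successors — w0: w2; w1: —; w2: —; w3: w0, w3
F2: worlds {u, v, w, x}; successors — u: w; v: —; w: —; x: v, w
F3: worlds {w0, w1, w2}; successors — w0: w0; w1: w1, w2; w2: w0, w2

Frame correspondent (Sahlqvist): forall x forall y forall z ((x R^2 y & xRz) -> exists w (y R^2 w & z = w)) — i.e. a generalized confluence (Geach) condition.
F1: fails — w3R²w0, w3Rw0 but no w with w0R²w and w0=w.
F2: ✓.
F3: fails — w1R²w0, w1Rw1 but no w with w0R²w and w1=w.
Valid on: F2.

F2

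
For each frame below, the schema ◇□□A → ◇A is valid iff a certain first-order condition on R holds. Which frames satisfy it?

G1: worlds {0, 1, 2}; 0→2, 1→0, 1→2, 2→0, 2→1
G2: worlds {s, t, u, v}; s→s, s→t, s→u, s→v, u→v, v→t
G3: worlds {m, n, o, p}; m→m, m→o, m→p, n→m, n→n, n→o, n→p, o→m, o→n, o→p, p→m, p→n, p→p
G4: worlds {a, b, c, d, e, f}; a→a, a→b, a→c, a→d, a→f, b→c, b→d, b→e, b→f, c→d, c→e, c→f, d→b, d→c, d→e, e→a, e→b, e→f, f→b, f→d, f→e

This is the axiom for a generalized confluence (Geach) condition; its first-order frame correspondent is ∀x ∀y (xRy → ∃w (yR²w ∧ xRw)).
G1: satisfies the condition.
G2: fails — sRt but no w with tR²w and sRw.
G3: satisfies the condition.
G4: satisfies the condition.

G1, G3, G4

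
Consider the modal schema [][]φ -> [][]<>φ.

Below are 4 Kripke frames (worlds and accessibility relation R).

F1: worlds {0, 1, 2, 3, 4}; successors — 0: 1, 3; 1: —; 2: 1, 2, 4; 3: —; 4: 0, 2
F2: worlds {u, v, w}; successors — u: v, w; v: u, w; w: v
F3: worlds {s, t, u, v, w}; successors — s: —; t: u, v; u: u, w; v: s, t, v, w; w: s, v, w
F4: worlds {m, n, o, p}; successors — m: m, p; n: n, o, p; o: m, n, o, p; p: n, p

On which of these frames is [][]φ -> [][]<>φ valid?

The schema corresponds to a generalized confluence (Geach) condition: forall x forall z (x R^2 z -> exists w (x R^2 w & zRw)).
F1: fails — 2R²1 but no w with 2R²w and 1Rw.
F2: fails — wR²w but no t with wR²t and wRt.
F3: fails — tR²s but no w* with tR²w* and sRw*.
F4: holds.
Valid on: F4.

F4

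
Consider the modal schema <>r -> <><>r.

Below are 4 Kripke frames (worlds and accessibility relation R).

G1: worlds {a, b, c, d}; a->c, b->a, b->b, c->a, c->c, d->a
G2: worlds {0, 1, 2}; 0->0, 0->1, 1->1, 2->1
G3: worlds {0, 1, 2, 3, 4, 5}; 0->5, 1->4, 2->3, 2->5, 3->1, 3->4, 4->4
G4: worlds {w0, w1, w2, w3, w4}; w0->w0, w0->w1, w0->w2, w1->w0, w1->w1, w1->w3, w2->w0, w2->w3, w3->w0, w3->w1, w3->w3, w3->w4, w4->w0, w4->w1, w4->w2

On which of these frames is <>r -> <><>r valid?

G2, G4

This is the axiom for a generalized confluence (Geach) condition; its first-order frame correspondent is forall x forall y (xRy -> exists w (y = w & x R^2 w)).
G1: fails — dRa but no w with a=w and dR²w.
G2: condition met.
G3: fails — 0R5 but no w with 5=w and 0R²w.
G4: condition met.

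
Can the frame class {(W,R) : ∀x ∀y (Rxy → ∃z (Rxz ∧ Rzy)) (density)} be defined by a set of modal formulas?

The condition is density. A defining modal formula is □□q → □q.

Yes, by □□q → □q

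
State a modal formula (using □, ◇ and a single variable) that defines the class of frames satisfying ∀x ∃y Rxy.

This is seriality; the standard corresponding axiom is D: □s → ◇s.
Suppose □s→◇s is valid. At any x set V(s)=W. Then □s at x, so ◇s at x, so x has a successor.

□s → ◇s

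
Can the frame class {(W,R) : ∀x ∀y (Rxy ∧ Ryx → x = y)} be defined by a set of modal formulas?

Not modally definable

If a class were modally definable it would be closed under surjective bounded morphisms (Goldblatt–Thomason).
The 6-cycle (worlds w0,w1,w2,w3,w4,w5 with w0→w1→w2→w3→w4→w5→w0) is antisymmetric. Sending even-indexed worlds to s and odd-indexed worlds to t is a surjective bounded morphism onto the two-world frame with s↔t, which is not antisymmetric.
So the class is not modally definable.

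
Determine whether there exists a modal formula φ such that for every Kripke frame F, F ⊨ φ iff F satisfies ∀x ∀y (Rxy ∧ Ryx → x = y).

Modal frame validity is preserved under surjective bounded morphisms.
The 8-cycle (worlds a,b,c,d,e,f,g,h with a→b→c→d→e→f→g→h→a) is antisymmetric. Sending even-indexed worlds to s and odd-indexed worlds to t is a surjective bounded morphism onto the two-world frame with s↔t, which is not antisymmetric.
Hence antisymmetry is not modally definable.

No — not modally definable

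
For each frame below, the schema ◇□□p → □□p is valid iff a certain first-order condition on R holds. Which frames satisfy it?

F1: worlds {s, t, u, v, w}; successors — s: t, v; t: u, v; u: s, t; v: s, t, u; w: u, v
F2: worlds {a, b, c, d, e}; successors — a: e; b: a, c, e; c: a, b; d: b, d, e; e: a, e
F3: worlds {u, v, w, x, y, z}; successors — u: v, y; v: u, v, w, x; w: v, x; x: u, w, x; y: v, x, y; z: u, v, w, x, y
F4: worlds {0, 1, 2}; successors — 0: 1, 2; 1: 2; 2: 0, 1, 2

Frame correspondent (Sahlqvist): ∀x ∀y ∀z ((xRy ∧ xR²z) → ∃w (yR²w ∧ z = w)) — i.e. a generalized confluence (Geach) condition.
F1: fails — sRt, sR²v but no w* with tR²w* and v=w*.
F2: fails — bRa, bR²b but no w with aR²w and b=w.
F3: fails — vRw, vR²y but no t with wR²t and y=t.
F4: ✓.

F4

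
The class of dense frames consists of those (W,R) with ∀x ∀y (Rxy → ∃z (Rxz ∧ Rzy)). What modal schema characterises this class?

The condition is density. The C4 schema □□s → □s defines it.
Suppose □□s→□s is valid. Take Rxy and set V(s)={w : xR²w}. Then □□s at x, so □s at x, so s at y, i.e. ∃z(Rxz∧Rzy).

□□s → □s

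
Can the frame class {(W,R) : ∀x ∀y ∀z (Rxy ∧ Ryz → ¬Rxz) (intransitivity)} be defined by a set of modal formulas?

Not modally definable

If a class were modally definable it would be closed under surjective bounded morphisms (Goldblatt–Thomason).
The 7-cycle (worlds 0,1,2,3,4,5,6 with 0→1→2→3→4→5→6→0) is intransitive. Mapping every world to a single reflexive point • is a surjective bounded morphism; the reflexive point is not intransitive (R••∧R•• but R••).
So the class is not modally definable.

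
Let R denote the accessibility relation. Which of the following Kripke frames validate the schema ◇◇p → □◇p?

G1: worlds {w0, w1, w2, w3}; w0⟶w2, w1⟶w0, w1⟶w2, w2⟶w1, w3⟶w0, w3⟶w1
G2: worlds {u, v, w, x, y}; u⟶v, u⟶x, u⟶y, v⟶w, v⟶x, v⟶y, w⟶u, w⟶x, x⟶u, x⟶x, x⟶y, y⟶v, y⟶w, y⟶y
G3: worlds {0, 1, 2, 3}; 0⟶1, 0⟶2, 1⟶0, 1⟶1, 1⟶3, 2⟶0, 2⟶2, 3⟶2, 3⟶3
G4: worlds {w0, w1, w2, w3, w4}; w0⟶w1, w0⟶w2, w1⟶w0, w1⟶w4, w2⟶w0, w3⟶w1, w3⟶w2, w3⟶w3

none

The schema corresponds to a generalized confluence (Geach) condition: ∀x ∀y ∀z ((xR²y ∧ xRz) → ∃w (y = w ∧ zRw)).
G1: fails — w1R²w1, w1Rw0 but no w with w1=w and w0Rw.
G2: fails — uR²u, uRv but no t with u=t and vRt.
G3: fails — 0R²1, 0R2 but no w with 1=w and 2Rw.
G4: fails — w0R²w4, w0Rw2 but no w with w4=w and w2Rw.
Valid on no frame.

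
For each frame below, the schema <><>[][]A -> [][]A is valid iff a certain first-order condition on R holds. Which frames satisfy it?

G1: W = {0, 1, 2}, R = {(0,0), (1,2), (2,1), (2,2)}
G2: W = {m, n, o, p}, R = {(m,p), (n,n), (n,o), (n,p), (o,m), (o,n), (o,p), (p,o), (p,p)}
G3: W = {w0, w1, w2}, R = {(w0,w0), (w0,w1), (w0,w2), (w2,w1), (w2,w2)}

G1

Frame correspondent (Sahlqvist): forall x forall y forall z ((x R^2 y & x R^2 z) -> exists w (y R^2 w & z = w)) — i.e. a generalized confluence (Geach) condition.
G1: ✓.
G2: fails — nR²m, nR²m but no w with mR²w and m=w.
G3: fails — w0R²w1, w0R²w0 but no w with w1R²w and w0=w.
Valid on: G1.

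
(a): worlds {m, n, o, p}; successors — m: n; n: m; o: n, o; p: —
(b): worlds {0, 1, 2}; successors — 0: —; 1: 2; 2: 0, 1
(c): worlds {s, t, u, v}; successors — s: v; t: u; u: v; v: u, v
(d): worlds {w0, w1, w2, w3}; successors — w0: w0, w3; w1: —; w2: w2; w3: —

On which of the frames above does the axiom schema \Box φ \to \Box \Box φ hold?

This is the axiom for transitivity; its first-order frame correspondent is \forall x \forall y \forall z (Rxy \wedge Ryz \to Rxz).
(a): fails — Rnm and Rmn but not Rnn.
(b): fails — R12 and R20 but not R10.
(c): fails — Ruv and Rvu but not Ruu.
(d): satisfies the condition.

(d)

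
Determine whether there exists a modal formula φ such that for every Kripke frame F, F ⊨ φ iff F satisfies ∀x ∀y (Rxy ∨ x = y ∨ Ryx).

If a class were modally definable it would be closed under disjoint unions (Goldblatt–Thomason).
Take 2 disjoint single-world reflexive frames: each is trivially connected, but their disjoint union has 2 worlds with no edge between distinct components, so it is not connected.
So the class is not modally definable.

No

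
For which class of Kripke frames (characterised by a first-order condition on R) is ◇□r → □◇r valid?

Suppose ◇□r→□◇r is valid. Take Rxy, Rxz and set V(r)={w : Ryw}. Then □r at y so ◇□r at x, so □◇r at x, so ◇r at z, giving w with Rzw and Ryw.
Conversely, on a frame with convergence the schema holds at every world under every valuation.
Frame condition: ∀x ∀y ∀z (Rxy ∧ Rxz → ∃w (Ryw ∧ Rzw)).

convergence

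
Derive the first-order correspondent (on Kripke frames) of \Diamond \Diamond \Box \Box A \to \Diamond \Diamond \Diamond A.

\forall x \forall y (x R^2 y \to \exists w (y R^2 w \wedge x R^3 w))

This is a Sahlqvist (Geach-type) schema ◇^2□^2A → □^0◇^3A.
First-order correspondent: \forall x \forall y (x R^2 y \to \exists w (y R^2 w \wedge x R^3 w)).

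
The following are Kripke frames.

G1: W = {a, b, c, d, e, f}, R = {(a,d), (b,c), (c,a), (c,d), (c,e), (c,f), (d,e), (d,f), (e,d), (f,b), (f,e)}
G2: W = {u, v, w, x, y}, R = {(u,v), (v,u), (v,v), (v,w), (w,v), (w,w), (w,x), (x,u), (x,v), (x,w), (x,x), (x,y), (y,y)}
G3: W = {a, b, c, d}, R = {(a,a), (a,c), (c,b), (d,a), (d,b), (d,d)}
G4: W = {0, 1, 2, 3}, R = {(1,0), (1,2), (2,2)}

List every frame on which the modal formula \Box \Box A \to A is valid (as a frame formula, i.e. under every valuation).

The schema corresponds to a generalized confluence (Geach) condition: \forall x \exists w (x R^2 w \wedge x = w).
G1: fails — at a but no w with aR²w and a=w.
G2: satisfies the condition.
G3: fails — at b but no w with bR²w and b=w.
G4: fails — at 0 but no w with 0R²w and 0=w.

G2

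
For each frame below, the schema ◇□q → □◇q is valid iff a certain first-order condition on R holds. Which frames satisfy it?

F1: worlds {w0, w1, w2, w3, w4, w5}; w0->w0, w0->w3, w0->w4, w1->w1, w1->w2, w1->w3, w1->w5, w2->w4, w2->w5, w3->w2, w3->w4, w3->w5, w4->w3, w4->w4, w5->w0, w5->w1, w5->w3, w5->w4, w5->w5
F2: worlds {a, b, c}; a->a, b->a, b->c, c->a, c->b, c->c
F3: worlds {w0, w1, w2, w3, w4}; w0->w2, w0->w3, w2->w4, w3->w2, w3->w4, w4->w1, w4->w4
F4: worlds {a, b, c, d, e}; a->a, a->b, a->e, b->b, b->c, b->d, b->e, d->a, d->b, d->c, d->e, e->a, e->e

F1, F2

Frame correspondent (Sahlqvist): ∀x ∀y ∀z (Rxy ∧ Rxz → ∃w (Ryw ∧ Rzw)) — i.e. convergence.
F1: satisfies the condition.
F2: satisfies the condition.
F3: fails — Rw4w4 and Rw4w1 but w4 and w1 have no common successor.
F4: fails — Rbc and Rbc but c and c have no common successor.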